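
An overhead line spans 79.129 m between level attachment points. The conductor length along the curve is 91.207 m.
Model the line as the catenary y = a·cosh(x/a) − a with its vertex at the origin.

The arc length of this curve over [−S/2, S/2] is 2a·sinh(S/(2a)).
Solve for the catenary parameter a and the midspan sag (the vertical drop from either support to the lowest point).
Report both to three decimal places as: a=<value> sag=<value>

a=42.258 sag=19.915

seed: a₀ = √(S³/(24(L−S))) = √(79.129³/(24·12.078)) = 41.342847
iter 1: u=0.956985  f(a)=+5.653e-01  f'(a)=-6.396e-01  a ← 41.342847 − (+5.653e-01/-6.396e-01) = 42.226682
iter 2: u=0.936955  f(a)=+1.864e-02  f'(a)=-5.980e-01  a ← 42.226682 − (+1.864e-02/-5.980e-01) = 42.257843
iter 3: u=0.936264  f(a)=+2.178e-05  f'(a)=-5.966e-01  a ← 42.257843 − (+2.178e-05/-5.966e-01) = 42.257880
iter 4: u=0.936263  f(a)=+2.984e-11  f'(a)=-5.966e-01  a ← 42.257880 − (+2.984e-11/-5.966e-01) = 42.257880
iter 5: u=0.936263  f(a)=+0.000e+00  f'(a)=-5.966e-01  a ← 42.257880 − (+0.000e+00/-5.966e-01) = 42.257880
converged: |Δa| < 1e-12 after 5 iterations
sag = a·(cosh(S/(2a)) − 1) = 42.257880·(cosh(0.936263) − 1) = 19.914523
T_max/T_min = cosh(S/(2a)) = 1.471262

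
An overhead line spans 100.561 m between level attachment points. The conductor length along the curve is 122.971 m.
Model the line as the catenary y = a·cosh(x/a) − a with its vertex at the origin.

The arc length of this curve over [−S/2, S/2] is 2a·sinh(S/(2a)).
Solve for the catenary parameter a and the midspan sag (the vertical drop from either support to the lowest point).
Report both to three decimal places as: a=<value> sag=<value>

a=44.868 sag=31.248

seed: a₀ = √(S³/(24(L−S))) = √(100.561³/(24·22.410)) = 43.482832
iter 1: u=1.156330  f(a)=+1.547e+00  f'(a)=-1.175e+00  a ← 43.482832 − (+1.547e+00/-1.175e+00) = 44.798910
iter 2: u=1.122360  f(a)=+7.300e-02  f'(a)=-1.067e+00  a ← 44.798910 − (+7.300e-02/-1.067e+00) = 44.867346
iter 3: u=1.120648  f(a)=+1.804e-04  f'(a)=-1.061e+00  a ← 44.867346 − (+1.804e-04/-1.061e+00) = 44.867516
iter 4: u=1.120644  f(a)=+1.108e-09  f'(a)=-1.061e+00  a ← 44.867516 − (+1.108e-09/-1.061e+00) = 44.867516
iter 5: u=1.120644  f(a)=-1.421e-14  f'(a)=-1.061e+00  a ← 44.867516 − (-1.421e-14/-1.061e+00) = 44.867516
converged: |Δa| < 1e-12 after 5 iterations
sag = a·(cosh(S/(2a)) − 1) = 44.867516·(cosh(1.120644) − 1) = 31.247927
T_max/T_min = cosh(S/(2a)) = 1.696449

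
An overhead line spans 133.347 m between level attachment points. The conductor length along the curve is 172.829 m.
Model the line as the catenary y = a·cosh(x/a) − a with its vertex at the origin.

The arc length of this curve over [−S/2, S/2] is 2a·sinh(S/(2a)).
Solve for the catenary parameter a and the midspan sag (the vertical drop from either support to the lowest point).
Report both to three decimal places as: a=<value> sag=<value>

seed: a₀ = √(S³/(24(L−S))) = √(133.347³/(24·39.482)) = 50.022994
iter 1: u=1.332857  f(a)=+3.659e+00  f'(a)=-1.877e+00  a ← 50.022994 − (+3.659e+00/-1.877e+00) = 51.972025
iter 2: u=1.282873  f(a)=+2.247e-01  f'(a)=-1.653e+00  a ← 51.972025 − (+2.247e-01/-1.653e+00) = 52.107954
iter 3: u=1.279526  f(a)=+9.703e-04  f'(a)=-1.639e+00  a ← 52.107954 − (+9.703e-04/-1.639e+00) = 52.108546
iter 4: u=1.279512  f(a)=+1.826e-08  f'(a)=-1.639e+00  a ← 52.108546 − (+1.826e-08/-1.639e+00) = 52.108546
iter 5: u=1.279512  f(a)=+2.842e-14  f'(a)=-1.639e+00  a ← 52.108546 − (+2.842e-14/-1.639e+00) = 52.108546
converged: |Δa| < 1e-12 after 5 iterations
sag = a·(cosh(S/(2a)) − 1) = 52.108546·(cosh(1.279512) − 1) = 48.801148
T_max/T_min = cosh(S/(2a)) = 1.936529

a=52.109 sag=48.801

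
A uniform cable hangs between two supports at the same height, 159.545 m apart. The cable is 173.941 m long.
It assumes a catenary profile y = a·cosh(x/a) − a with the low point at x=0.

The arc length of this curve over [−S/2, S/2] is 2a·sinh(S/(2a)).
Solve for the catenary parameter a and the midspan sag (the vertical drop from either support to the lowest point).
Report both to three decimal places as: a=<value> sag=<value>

seed: a₀ = √(S³/(24(L−S))) = √(159.545³/(24·14.396)) = 108.417218
iter 1: u=0.735792  f(a)=+3.948e-01  f'(a)=-2.802e-01  a ← 108.417218 − (+3.948e-01/-2.802e-01) = 109.825919
iter 2: u=0.726354  f(a)=+7.826e-03  f'(a)=-2.692e-01  a ← 109.825919 − (+7.826e-03/-2.692e-01) = 109.854988
iter 3: u=0.726162  f(a)=+3.213e-06  f'(a)=-2.690e-01  a ← 109.854988 − (+3.213e-06/-2.690e-01) = 109.855000
iter 4: u=0.726162  f(a)=+5.400e-13  f'(a)=-2.690e-01  a ← 109.855000 − (+5.400e-13/-2.690e-01) = 109.855000
converged: |Δa| < 1e-12 after 4 iterations
sag = a·(cosh(S/(2a)) − 1) = 109.855000·(cosh(0.726162) − 1) = 30.259200
T_max/T_min = cosh(S/(2a)) = 1.275447

a=109.855 sag=30.259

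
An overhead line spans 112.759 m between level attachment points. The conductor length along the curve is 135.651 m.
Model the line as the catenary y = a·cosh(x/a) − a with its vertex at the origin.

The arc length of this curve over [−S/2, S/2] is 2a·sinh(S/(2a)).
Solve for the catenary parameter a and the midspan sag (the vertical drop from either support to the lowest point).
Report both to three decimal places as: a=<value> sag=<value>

a=52.571 sag=33.243

seed: a₀ = √(S³/(24(L−S))) = √(112.759³/(24·22.892)) = 51.083346
iter 1: u=1.103677  f(a)=+1.435e+00  f'(a)=-1.010e+00  a ← 51.083346 − (+1.435e+00/-1.010e+00) = 52.504091
iter 2: u=1.073812  f(a)=+6.206e-02  f'(a)=-9.246e-01  a ← 52.504091 − (+6.206e-02/-9.246e-01) = 52.571209
iter 3: u=1.072441  f(a)=+1.276e-04  f'(a)=-9.208e-01  a ← 52.571209 − (+1.276e-04/-9.208e-01) = 52.571348
iter 4: u=1.072438  f(a)=+5.421e-10  f'(a)=-9.208e-01  a ← 52.571348 − (+5.421e-10/-9.208e-01) = 52.571348
iter 5: u=1.072438  f(a)=+0.000e+00  f'(a)=-9.208e-01  a ← 52.571348 − (+0.000e+00/-9.208e-01) = 52.571348
converged: |Δa| < 1e-12 after 5 iterations
sag = a·(cosh(S/(2a)) − 1) = 52.571348·(cosh(1.072438) − 1) = 33.242667
T_max/T_min = cosh(S/(2a)) = 1.632334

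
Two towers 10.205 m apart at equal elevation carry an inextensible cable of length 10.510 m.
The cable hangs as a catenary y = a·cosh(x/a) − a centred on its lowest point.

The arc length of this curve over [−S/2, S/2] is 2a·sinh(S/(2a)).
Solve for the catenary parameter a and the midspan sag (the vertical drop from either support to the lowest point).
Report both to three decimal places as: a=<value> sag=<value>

a=12.103 sag=1.092

seed: a₀ = √(S³/(24(L−S))) = √(10.205³/(24·0.305)) = 12.049360
iter 1: u=0.423466  f(a)=+2.746e-03  f'(a)=-5.154e-02  a ← 12.049360 − (+2.746e-03/-5.154e-02) = 12.102648
iter 2: u=0.421602  f(a)=+1.833e-05  f'(a)=-5.085e-02  a ← 12.102648 − (+1.833e-05/-5.085e-02) = 12.103008
iter 3: u=0.421589  f(a)=+8.281e-10  f'(a)=-5.085e-02  a ← 12.103008 − (+8.281e-10/-5.085e-02) = 12.103008
iter 4: u=0.421589  f(a)=+0.000e+00  f'(a)=-5.085e-02  a ← 12.103008 − (+0.000e+00/-5.085e-02) = 12.103008
converged: |Δa| < 1e-12 after 4 iterations
sag = a·(cosh(S/(2a)) − 1) = 12.103008·(cosh(0.421589) − 1) = 1.091606
T_max/T_min = cosh(S/(2a)) = 1.090193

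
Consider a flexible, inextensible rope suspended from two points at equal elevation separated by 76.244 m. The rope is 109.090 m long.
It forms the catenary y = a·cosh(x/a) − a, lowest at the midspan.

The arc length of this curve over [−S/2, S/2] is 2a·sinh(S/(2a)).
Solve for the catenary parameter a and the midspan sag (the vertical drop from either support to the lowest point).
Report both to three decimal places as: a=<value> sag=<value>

seed: a₀ = √(S³/(24(L−S))) = √(76.244³/(24·32.846)) = 23.711643
iter 1: u=1.607733  f(a)=+4.516e+00  f'(a)=-3.556e+00  a ← 23.711643 − (+4.516e+00/-3.556e+00) = 24.981602
iter 2: u=1.526003  f(a)=+3.882e-01  f'(a)=-2.969e+00  a ← 24.981602 − (+3.882e-01/-2.969e+00) = 25.112360
iter 3: u=1.518057  f(a)=+3.464e-03  f'(a)=-2.916e+00  a ← 25.112360 − (+3.464e-03/-2.916e+00) = 25.113548
iter 4: u=1.517985  f(a)=+2.813e-07  f'(a)=-2.915e+00  a ← 25.113548 − (+2.813e-07/-2.915e+00) = 25.113548
iter 5: u=1.517985  f(a)=+0.000e+00  f'(a)=-2.915e+00  a ← 25.113548 − (+0.000e+00/-2.915e+00) = 25.113548
converged: |Δa| < 1e-12 after 5 iterations
sag = a·(cosh(S/(2a)) − 1) = 25.113548·(cosh(1.517985) − 1) = 34.935160
T_max/T_min = cosh(S/(2a)) = 2.391088

a=25.114 sag=34.935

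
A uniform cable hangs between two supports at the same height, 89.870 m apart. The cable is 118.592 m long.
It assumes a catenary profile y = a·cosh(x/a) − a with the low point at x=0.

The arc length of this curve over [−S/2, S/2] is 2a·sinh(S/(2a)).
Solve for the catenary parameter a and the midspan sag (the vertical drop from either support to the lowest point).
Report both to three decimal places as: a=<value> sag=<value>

a=33.903 sag=34.401

seed: a₀ = √(S³/(24(L−S))) = √(89.870³/(24·28.722)) = 32.449585
iter 1: u=1.384763  f(a)=+2.883e+00  f'(a)=-2.134e+00  a ← 32.449585 − (+2.883e+00/-2.134e+00) = 33.800675
iter 2: u=1.329411  f(a)=+1.898e-01  f'(a)=-1.861e+00  a ← 33.800675 − (+1.898e-01/-1.861e+00) = 33.902668
iter 3: u=1.325412  f(a)=+9.514e-04  f'(a)=-1.843e+00  a ← 33.902668 − (+9.514e-04/-1.843e+00) = 33.903185
iter 4: u=1.325392  f(a)=+2.416e-08  f'(a)=-1.843e+00  a ← 33.903185 − (+2.416e-08/-1.843e+00) = 33.903185
iter 5: u=1.325392  f(a)=+0.000e+00  f'(a)=-1.843e+00  a ← 33.903185 − (+0.000e+00/-1.843e+00) = 33.903185
converged: |Δa| < 1e-12 after 5 iterations
sag = a·(cosh(S/(2a)) − 1) = 33.903185·(cosh(1.325392) − 1) = 34.400853
T_max/T_min = cosh(S/(2a)) = 2.014679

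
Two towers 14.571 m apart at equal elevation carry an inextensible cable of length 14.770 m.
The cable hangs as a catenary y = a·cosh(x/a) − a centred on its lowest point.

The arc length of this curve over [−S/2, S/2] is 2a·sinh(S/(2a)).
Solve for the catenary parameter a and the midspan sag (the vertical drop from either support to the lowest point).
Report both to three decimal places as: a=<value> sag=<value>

a=25.503 sag=1.048

seed: a₀ = √(S³/(24(L−S))) = √(14.571³/(24·0.199)) = 25.450826
iter 1: u=0.286258  f(a)=+8.169e-04  f'(a)=-1.577e-02  a ← 25.450826 − (+8.169e-04/-1.577e-02) = 25.502640
iter 2: u=0.285676  f(a)=+2.501e-06  f'(a)=-1.567e-02  a ← 25.502640 − (+2.501e-06/-1.567e-02) = 25.502800
iter 3: u=0.285675  f(a)=+2.361e-11  f'(a)=-1.567e-02  a ← 25.502800 − (+2.361e-11/-1.567e-02) = 25.502800
iter 4: u=0.285675  f(a)=+0.000e+00  f'(a)=-1.567e-02  a ← 25.502800 − (+0.000e+00/-1.567e-02) = 25.502800
converged: |Δa| < 1e-12 after 4 iterations
sag = a·(cosh(S/(2a)) − 1) = 25.502800·(cosh(0.285675) − 1) = 1.047737
T_max/T_min = cosh(S/(2a)) = 1.041083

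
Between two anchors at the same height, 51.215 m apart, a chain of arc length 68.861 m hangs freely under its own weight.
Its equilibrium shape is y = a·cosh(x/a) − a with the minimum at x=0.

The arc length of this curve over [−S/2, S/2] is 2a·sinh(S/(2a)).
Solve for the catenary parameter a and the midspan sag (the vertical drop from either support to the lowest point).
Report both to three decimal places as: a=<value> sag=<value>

seed: a₀ = √(S³/(24(L−S))) = √(51.215³/(24·17.646)) = 17.810127
iter 1: u=1.437806  f(a)=+1.916e+00  f'(a)=-2.423e+00  a ← 17.810127 − (+1.916e+00/-2.423e+00) = 18.601150
iter 2: u=1.376662  f(a)=+1.351e-01  f'(a)=-2.092e+00  a ← 18.601150 − (+1.351e-01/-2.092e+00) = 18.665710
iter 3: u=1.371901  f(a)=+7.834e-04  f'(a)=-2.068e+00  a ← 18.665710 − (+7.834e-04/-2.068e+00) = 18.666089
iter 4: u=1.371873  f(a)=+2.670e-08  f'(a)=-2.068e+00  a ← 18.666089 − (+2.670e-08/-2.068e+00) = 18.666089
iter 5: u=1.371873  f(a)=+0.000e+00  f'(a)=-2.068e+00  a ← 18.666089 − (+0.000e+00/-2.068e+00) = 18.666089
converged: |Δa| < 1e-12 after 5 iterations
sag = a·(cosh(S/(2a)) − 1) = 18.666089·(cosh(1.371873) − 1) = 20.498720
T_max/T_min = cosh(S/(2a)) = 2.098180

a=18.666 sag=20.499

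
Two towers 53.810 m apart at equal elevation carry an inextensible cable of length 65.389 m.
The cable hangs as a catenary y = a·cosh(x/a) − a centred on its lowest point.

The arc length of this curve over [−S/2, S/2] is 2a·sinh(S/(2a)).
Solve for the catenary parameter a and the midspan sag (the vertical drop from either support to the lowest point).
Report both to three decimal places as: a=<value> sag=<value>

a=24.408 sag=16.393

seed: a₀ = √(S³/(24(L−S))) = √(53.810³/(24·11.579)) = 23.678454
iter 1: u=1.136265  f(a)=+7.709e-01  f'(a)=-1.110e+00  a ← 23.678454 − (+7.709e-01/-1.110e+00) = 24.372777
iter 2: u=1.103896  f(a)=+3.521e-02  f'(a)=-1.011e+00  a ← 24.372777 − (+3.521e-02/-1.011e+00) = 24.407603
iter 3: u=1.102320  f(a)=+8.122e-05  f'(a)=-1.006e+00  a ← 24.407603 − (+8.122e-05/-1.006e+00) = 24.407683
iter 4: u=1.102317  f(a)=+4.344e-10  f'(a)=-1.006e+00  a ← 24.407683 − (+4.344e-10/-1.006e+00) = 24.407683
iter 5: u=1.102317  f(a)=+0.000e+00  f'(a)=-1.006e+00  a ← 24.407683 − (+0.000e+00/-1.006e+00) = 24.407683
converged: |Δa| < 1e-12 after 5 iterations
sag = a·(cosh(S/(2a)) − 1) = 24.407683·(cosh(1.102317) − 1) = 16.392627
T_max/T_min = cosh(S/(2a)) = 1.671617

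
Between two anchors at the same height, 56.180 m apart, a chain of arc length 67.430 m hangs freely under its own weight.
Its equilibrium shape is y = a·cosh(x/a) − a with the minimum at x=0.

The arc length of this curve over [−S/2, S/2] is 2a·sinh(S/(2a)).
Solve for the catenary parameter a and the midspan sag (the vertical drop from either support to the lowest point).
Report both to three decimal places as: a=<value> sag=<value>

seed: a₀ = √(S³/(24(L−S))) = √(56.180³/(24·11.250)) = 25.626584
iter 1: u=1.096127  f(a)=+6.955e-01  f'(a)=-9.881e-01  a ← 25.626584 − (+6.955e-01/-9.881e-01) = 26.330451
iter 2: u=1.066826  f(a)=+2.968e-02  f'(a)=-9.054e-01  a ← 26.330451 − (+2.968e-02/-9.054e-01) = 26.363237
iter 3: u=1.065499  f(a)=+5.941e-05  f'(a)=-9.018e-01  a ← 26.363237 − (+5.941e-05/-9.018e-01) = 26.363303
iter 4: u=1.065496  f(a)=+2.390e-10  f'(a)=-9.018e-01  a ← 26.363303 − (+2.390e-10/-9.018e-01) = 26.363303
iter 5: u=1.065496  f(a)=+1.421e-14  f'(a)=-9.018e-01  a ← 26.363303 − (+1.421e-14/-9.018e-01) = 26.363303
converged: |Δa| < 1e-12 after 5 iterations
sag = a·(cosh(S/(2a)) − 1) = 26.363303·(cosh(1.065496) − 1) = 16.435353
T_max/T_min = cosh(S/(2a)) = 1.623418

a=26.363 sag=16.435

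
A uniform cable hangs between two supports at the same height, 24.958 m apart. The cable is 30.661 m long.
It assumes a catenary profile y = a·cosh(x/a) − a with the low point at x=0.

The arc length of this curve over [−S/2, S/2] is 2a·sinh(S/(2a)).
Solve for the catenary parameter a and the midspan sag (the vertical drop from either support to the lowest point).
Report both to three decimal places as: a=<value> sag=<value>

a=11.005 sag=7.866

seed: a₀ = √(S³/(24(L−S))) = √(24.958³/(24·5.703)) = 10.657550
iter 1: u=1.170907  f(a)=+4.040e-01  f'(a)=-1.224e+00  a ← 10.657550 − (+4.040e-01/-1.224e+00) = 10.987490
iter 2: u=1.135746  f(a)=+1.952e-02  f'(a)=-1.109e+00  a ← 10.987490 − (+1.952e-02/-1.109e+00) = 11.005096
iter 3: u=1.133929  f(a)=+5.068e-05  f'(a)=-1.103e+00  a ← 11.005096 − (+5.068e-05/-1.103e+00) = 11.005142
iter 4: u=1.133925  f(a)=+3.438e-10  f'(a)=-1.103e+00  a ← 11.005142 − (+3.438e-10/-1.103e+00) = 11.005142
iter 5: u=1.133925  f(a)=-3.553e-15  f'(a)=-1.103e+00  a ← 11.005142 − (-3.553e-15/-1.103e+00) = 11.005142
converged: |Δa| < 1e-12 after 5 iterations
sag = a·(cosh(S/(2a)) − 1) = 11.005142·(cosh(1.133925) − 1) = 7.866461
T_max/T_min = cosh(S/(2a)) = 1.714799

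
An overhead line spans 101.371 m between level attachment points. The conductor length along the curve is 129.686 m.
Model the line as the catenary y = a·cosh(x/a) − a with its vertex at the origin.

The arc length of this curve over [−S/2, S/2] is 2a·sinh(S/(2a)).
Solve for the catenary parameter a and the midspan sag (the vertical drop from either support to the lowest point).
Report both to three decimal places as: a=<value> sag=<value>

a=40.697 sag=35.859

seed: a₀ = √(S³/(24(L−S))) = √(101.371³/(24·28.315)) = 39.152247
iter 1: u=1.294574  f(a)=+2.470e+00  f'(a)=-1.704e+00  a ← 39.152247 − (+2.470e+00/-1.704e+00) = 40.601732
iter 2: u=1.248358  f(a)=+1.438e-01  f'(a)=-1.511e+00  a ← 40.601732 − (+1.438e-01/-1.511e+00) = 40.696903
iter 3: u=1.245439  f(a)=+5.539e-04  f'(a)=-1.499e+00  a ← 40.696903 − (+5.539e-04/-1.499e+00) = 40.697272
iter 4: u=1.245427  f(a)=+8.291e-09  f'(a)=-1.499e+00  a ← 40.697272 − (+8.291e-09/-1.499e+00) = 40.697272
iter 5: u=1.245427  f(a)=+0.000e+00  f'(a)=-1.499e+00  a ← 40.697272 − (+0.000e+00/-1.499e+00) = 40.697272
converged: |Δa| < 1e-12 after 5 iterations
sag = a·(cosh(S/(2a)) − 1) = 40.697272·(cosh(1.245427) − 1) = 35.859129
T_max/T_min = cosh(S/(2a)) = 1.881119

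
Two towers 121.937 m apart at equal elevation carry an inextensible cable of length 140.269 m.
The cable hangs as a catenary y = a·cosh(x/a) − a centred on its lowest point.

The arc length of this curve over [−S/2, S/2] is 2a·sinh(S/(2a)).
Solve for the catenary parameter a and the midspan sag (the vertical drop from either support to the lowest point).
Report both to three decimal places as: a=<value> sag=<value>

a=65.594 sag=30.434

seed: a₀ = √(S³/(24(L−S))) = √(121.937³/(24·18.332)) = 64.193745
iter 1: u=0.949758  f(a)=+8.448e-01  f'(a)=-6.244e-01  a ← 64.193745 − (+8.448e-01/-6.244e-01) = 65.546811
iter 2: u=0.930152  f(a)=+2.745e-02  f'(a)=-5.844e-01  a ← 65.546811 − (+2.745e-02/-5.844e-01) = 65.593782
iter 3: u=0.929486  f(a)=+3.113e-05  f'(a)=-5.831e-01  a ← 65.593782 − (+3.113e-05/-5.831e-01) = 65.593835
iter 4: u=0.929485  f(a)=+4.016e-11  f'(a)=-5.830e-01  a ← 65.593835 − (+4.016e-11/-5.830e-01) = 65.593835
iter 5: u=0.929485  f(a)=+0.000e+00  f'(a)=-5.830e-01  a ← 65.593835 − (+0.000e+00/-5.830e-01) = 65.593835
converged: |Δa| < 1e-12 after 5 iterations
sag = a·(cosh(S/(2a)) − 1) = 65.593835·(cosh(0.929485) − 1) = 30.434282
T_max/T_min = cosh(S/(2a)) = 1.463981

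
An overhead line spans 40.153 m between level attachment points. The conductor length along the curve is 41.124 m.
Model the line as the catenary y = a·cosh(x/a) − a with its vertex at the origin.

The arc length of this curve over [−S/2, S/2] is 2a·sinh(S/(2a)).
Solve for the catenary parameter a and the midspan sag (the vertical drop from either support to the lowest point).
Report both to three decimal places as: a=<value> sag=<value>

seed: a₀ = √(S³/(24(L−S))) = √(40.153³/(24·0.971)) = 52.706207
iter 1: u=0.380913  f(a)=+7.069e-03  f'(a)=-3.738e-02  a ← 52.706207 − (+7.069e-03/-3.738e-02) = 52.895296
iter 2: u=0.379552  f(a)=+3.822e-05  f'(a)=-3.698e-02  a ← 52.895296 − (+3.822e-05/-3.698e-02) = 52.896330
iter 3: u=0.379544  f(a)=+1.131e-09  f'(a)=-3.698e-02  a ← 52.896330 − (+1.131e-09/-3.698e-02) = 52.896330
iter 4: u=0.379544  f(a)=+0.000e+00  f'(a)=-3.698e-02  a ← 52.896330 − (+0.000e+00/-3.698e-02) = 52.896330
converged: |Δa| < 1e-12 after 4 iterations
sag = a·(cosh(S/(2a)) − 1) = 52.896330·(cosh(0.379544) − 1) = 3.855917
T_max/T_min = cosh(S/(2a)) = 1.072896

a=52.896 sag=3.856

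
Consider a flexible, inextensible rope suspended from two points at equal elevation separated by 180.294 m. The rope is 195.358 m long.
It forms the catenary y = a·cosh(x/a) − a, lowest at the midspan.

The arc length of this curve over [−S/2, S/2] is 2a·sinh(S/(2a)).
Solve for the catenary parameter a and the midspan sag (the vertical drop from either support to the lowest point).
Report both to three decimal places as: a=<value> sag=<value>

a=128.886 sag=32.832

seed: a₀ = √(S³/(24(L−S))) = √(180.294³/(24·15.064)) = 127.319855
iter 1: u=0.708036  f(a)=+3.821e-01  f'(a)=-2.487e-01  a ← 127.319855 − (+3.821e-01/-2.487e-01) = 128.856301
iter 2: u=0.699593  f(a)=+7.027e-03  f'(a)=-2.396e-01  a ← 128.856301 − (+7.027e-03/-2.396e-01) = 128.885625
iter 3: u=0.699434  f(a)=+2.475e-06  f'(a)=-2.395e-01  a ← 128.885625 − (+2.475e-06/-2.395e-01) = 128.885636
iter 4: u=0.699434  f(a)=+2.558e-13  f'(a)=-2.395e-01  a ← 128.885636 − (+2.558e-13/-2.395e-01) = 128.885636
converged: |Δa| < 1e-12 after 4 iterations
sag = a·(cosh(S/(2a)) − 1) = 128.885636·(cosh(0.699434) − 1) = 32.832311
T_max/T_min = cosh(S/(2a)) = 1.254740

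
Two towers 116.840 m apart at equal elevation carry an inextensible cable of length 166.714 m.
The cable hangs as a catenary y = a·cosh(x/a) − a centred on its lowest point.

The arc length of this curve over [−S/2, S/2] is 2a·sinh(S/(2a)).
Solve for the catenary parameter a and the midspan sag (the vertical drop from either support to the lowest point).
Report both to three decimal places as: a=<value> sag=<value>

a=38.644 sag=53.235

seed: a₀ = √(S³/(24(L−S))) = √(116.840³/(24·49.874)) = 36.504348
iter 1: u=1.600357  f(a)=+6.790e+00  f'(a)=-3.499e+00  a ← 36.504348 − (+6.790e+00/-3.499e+00) = 38.444748
iter 2: u=1.519583  f(a)=+5.790e-01  f'(a)=-2.926e+00  a ← 38.444748 − (+5.790e-01/-2.926e+00) = 38.642632
iter 3: u=1.511802  f(a)=+5.077e-03  f'(a)=-2.875e+00  a ← 38.642632 − (+5.077e-03/-2.875e+00) = 38.644398
iter 4: u=1.511733  f(a)=+3.978e-07  f'(a)=-2.874e+00  a ← 38.644398 − (+3.978e-07/-2.874e+00) = 38.644398
iter 5: u=1.511733  f(a)=+0.000e+00  f'(a)=-2.874e+00  a ← 38.644398 − (+0.000e+00/-2.874e+00) = 38.644398
converged: |Δa| < 1e-12 after 5 iterations
sag = a·(cosh(S/(2a)) − 1) = 38.644398·(cosh(1.511733) − 1) = 53.234756
T_max/T_min = cosh(S/(2a)) = 2.377554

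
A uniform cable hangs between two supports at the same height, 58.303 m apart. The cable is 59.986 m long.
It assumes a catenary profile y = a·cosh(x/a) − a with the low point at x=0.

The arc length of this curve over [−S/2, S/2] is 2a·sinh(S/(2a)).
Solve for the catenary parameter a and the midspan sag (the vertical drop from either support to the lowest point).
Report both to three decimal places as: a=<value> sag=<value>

seed: a₀ = √(S³/(24(L−S))) = √(58.303³/(24·1.683)) = 70.046860
iter 1: u=0.416171  f(a)=+1.463e-02  f'(a)=-4.889e-02  a ← 70.046860 − (+1.463e-02/-4.889e-02) = 70.346198
iter 2: u=0.414401  f(a)=+9.434e-05  f'(a)=-4.826e-02  a ← 70.346198 − (+9.434e-05/-4.826e-02) = 70.348153
iter 3: u=0.414389  f(a)=+3.977e-09  f'(a)=-4.826e-02  a ← 70.348153 − (+3.977e-09/-4.826e-02) = 70.348153
iter 4: u=0.414389  f(a)=-7.105e-15  f'(a)=-4.826e-02  a ← 70.348153 − (-7.105e-15/-4.826e-02) = 70.348153
converged: |Δa| < 1e-12 after 4 iterations
sag = a·(cosh(S/(2a)) − 1) = 70.348153·(cosh(0.414389) − 1) = 6.126959
T_max/T_min = cosh(S/(2a)) = 1.087095

a=70.348 sag=6.127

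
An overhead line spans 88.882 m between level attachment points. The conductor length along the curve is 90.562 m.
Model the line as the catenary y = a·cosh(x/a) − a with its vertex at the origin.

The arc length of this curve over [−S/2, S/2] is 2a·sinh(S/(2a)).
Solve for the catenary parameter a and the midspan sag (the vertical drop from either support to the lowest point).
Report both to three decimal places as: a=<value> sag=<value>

a=132.338 sag=7.532

seed: a₀ = √(S³/(24(L−S))) = √(88.882³/(24·1.680)) = 131.965518
iter 1: u=0.336762  f(a)=+9.552e-03  f'(a)=-2.575e-02  a ← 131.965518 − (+9.552e-03/-2.575e-02) = 132.336457
iter 2: u=0.335818  f(a)=+4.043e-05  f'(a)=-2.553e-02  a ← 132.336457 − (+4.043e-05/-2.553e-02) = 132.338040
iter 3: u=0.335814  f(a)=+7.309e-10  f'(a)=-2.553e-02  a ← 132.338040 − (+7.309e-10/-2.553e-02) = 132.338040
iter 4: u=0.335814  f(a)=+1.421e-14  f'(a)=-2.553e-02  a ← 132.338040 − (+1.421e-14/-2.553e-02) = 132.338040
converged: |Δa| < 1e-12 after 4 iterations
sag = a·(cosh(S/(2a)) − 1) = 132.338040·(cosh(0.335814) − 1) = 7.532349
T_max/T_min = cosh(S/(2a)) = 1.056917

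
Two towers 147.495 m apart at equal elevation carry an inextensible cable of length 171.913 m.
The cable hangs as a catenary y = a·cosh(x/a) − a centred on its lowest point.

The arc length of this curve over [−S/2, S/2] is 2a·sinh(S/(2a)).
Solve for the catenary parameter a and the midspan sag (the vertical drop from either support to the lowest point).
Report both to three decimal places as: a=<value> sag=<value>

a=75.767 sag=38.816

seed: a₀ = √(S³/(24(L−S))) = √(147.495³/(24·24.418)) = 73.995495
iter 1: u=0.996649  f(a)=+1.242e+00  f'(a)=-7.279e-01  a ← 73.995495 − (+1.242e+00/-7.279e-01) = 75.701485
iter 2: u=0.974188  f(a)=+4.424e-02  f'(a)=-6.769e-01  a ← 75.701485 − (+4.424e-02/-6.769e-01) = 75.766850
iter 3: u=0.973348  f(a)=+6.076e-05  f'(a)=-6.750e-01  a ← 75.766850 − (+6.076e-05/-6.750e-01) = 75.766940
iter 4: u=0.973347  f(a)=+1.149e-10  f'(a)=-6.750e-01  a ← 75.766940 − (+1.149e-10/-6.750e-01) = 75.766940
iter 5: u=0.973347  f(a)=+2.842e-14  f'(a)=-6.750e-01  a ← 75.766940 − (+2.842e-14/-6.750e-01) = 75.766940
converged: |Δa| < 1e-12 after 5 iterations
sag = a·(cosh(S/(2a)) − 1) = 75.766940·(cosh(0.973347) − 1) = 38.815559
T_max/T_min = cosh(S/(2a)) = 1.512302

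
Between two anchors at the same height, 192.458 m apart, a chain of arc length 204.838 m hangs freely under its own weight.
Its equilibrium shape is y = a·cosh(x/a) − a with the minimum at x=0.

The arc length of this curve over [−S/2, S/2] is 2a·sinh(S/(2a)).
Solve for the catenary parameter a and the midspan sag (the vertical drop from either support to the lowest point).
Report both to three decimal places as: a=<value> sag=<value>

seed: a₀ = √(S³/(24(L−S))) = √(192.458³/(24·12.380)) = 154.895218
iter 1: u=0.621252  f(a)=+2.411e-01  f'(a)=-1.661e-01  a ← 154.895218 − (+2.411e-01/-1.661e-01) = 156.346786
iter 2: u=0.615484  f(a)=+3.431e-03  f'(a)=-1.614e-01  a ← 156.346786 − (+3.431e-03/-1.614e-01) = 156.368045
iter 3: u=0.615401  f(a)=+7.172e-07  f'(a)=-1.613e-01  a ← 156.368045 − (+7.172e-07/-1.613e-01) = 156.368049
iter 4: u=0.615401  f(a)=+2.842e-14  f'(a)=-1.613e-01  a ← 156.368049 − (+2.842e-14/-1.613e-01) = 156.368049
converged: |Δa| < 1e-12 after 4 iterations
sag = a·(cosh(S/(2a)) − 1) = 156.368049·(cosh(0.615401) − 1) = 30.556049
T_max/T_min = cosh(S/(2a)) = 1.195411

a=156.368 sag=30.556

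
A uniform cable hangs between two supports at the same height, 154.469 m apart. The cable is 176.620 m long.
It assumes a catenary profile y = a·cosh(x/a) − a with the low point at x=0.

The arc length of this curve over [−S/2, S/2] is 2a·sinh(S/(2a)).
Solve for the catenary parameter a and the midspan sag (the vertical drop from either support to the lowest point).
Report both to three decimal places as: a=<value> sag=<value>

seed: a₀ = √(S³/(24(L−S))) = √(154.469³/(24·22.151)) = 83.264468
iter 1: u=0.927581  f(a)=+9.727e-01  f'(a)=-5.793e-01  a ← 83.264468 − (+9.727e-01/-5.793e-01) = 84.943643
iter 2: u=0.909244  f(a)=+3.020e-02  f'(a)=-5.438e-01  a ← 84.943643 − (+3.020e-02/-5.438e-01) = 84.999185
iter 3: u=0.908650  f(a)=+3.119e-05  f'(a)=-5.427e-01  a ← 84.999185 − (+3.119e-05/-5.427e-01) = 84.999242
iter 4: u=0.908649  f(a)=+3.337e-11  f'(a)=-5.427e-01  a ← 84.999242 − (+3.337e-11/-5.427e-01) = 84.999242
converged: |Δa| < 1e-12 after 4 iterations
sag = a·(cosh(S/(2a)) − 1) = 84.999242·(cosh(0.908649) − 1) = 37.571257
T_max/T_min = cosh(S/(2a)) = 1.442019

a=84.999 sag=37.571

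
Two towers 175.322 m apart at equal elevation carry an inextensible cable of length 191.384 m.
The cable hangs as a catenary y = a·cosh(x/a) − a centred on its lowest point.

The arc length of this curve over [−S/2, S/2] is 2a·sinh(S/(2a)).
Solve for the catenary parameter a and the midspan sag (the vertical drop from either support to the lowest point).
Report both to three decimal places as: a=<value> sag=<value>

a=119.827 sag=33.520

seed: a₀ = √(S³/(24(L−S))) = √(175.322³/(24·16.062)) = 118.235854
iter 1: u=0.741408  f(a)=+4.473e-01  f'(a)=-2.869e-01  a ← 118.235854 − (+4.473e-01/-2.869e-01) = 119.794709
iter 2: u=0.731760  f(a)=+8.999e-03  f'(a)=-2.755e-01  a ← 119.794709 − (+8.999e-03/-2.755e-01) = 119.827376
iter 3: u=0.731561  f(a)=+3.809e-06  f'(a)=-2.753e-01  a ← 119.827376 − (+3.809e-06/-2.753e-01) = 119.827390
iter 4: u=0.731561  f(a)=+6.821e-13  f'(a)=-2.753e-01  a ← 119.827390 − (+6.821e-13/-2.753e-01) = 119.827390
converged: |Δa| < 1e-12 after 4 iterations
sag = a·(cosh(S/(2a)) − 1) = 119.827390·(cosh(0.731561) − 1) = 33.520457
T_max/T_min = cosh(S/(2a)) = 1.279740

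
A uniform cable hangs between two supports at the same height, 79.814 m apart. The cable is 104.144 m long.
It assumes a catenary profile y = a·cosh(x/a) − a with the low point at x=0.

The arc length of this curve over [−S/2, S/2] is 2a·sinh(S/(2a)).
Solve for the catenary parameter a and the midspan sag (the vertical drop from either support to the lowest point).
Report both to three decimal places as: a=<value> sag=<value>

a=30.773 sag=29.713

seed: a₀ = √(S³/(24(L−S))) = √(79.814³/(24·24.330)) = 29.508147
iter 1: u=1.352406  f(a)=+2.324e+00  f'(a)=-1.971e+00  a ← 29.508147 − (+2.324e+00/-1.971e+00) = 30.687418
iter 2: u=1.300435  f(a)=+1.466e-01  f'(a)=-1.730e+00  a ← 30.687418 − (+1.466e-01/-1.730e+00) = 30.772182
iter 3: u=1.296853  f(a)=+6.700e-04  f'(a)=-1.714e+00  a ← 30.772182 − (+6.700e-04/-1.714e+00) = 30.772573
iter 4: u=1.296837  f(a)=+1.414e-08  f'(a)=-1.714e+00  a ← 30.772573 − (+1.414e-08/-1.714e+00) = 30.772573
iter 5: u=1.296837  f(a)=-1.421e-14  f'(a)=-1.714e+00  a ← 30.772573 − (-1.421e-14/-1.714e+00) = 30.772573
converged: |Δa| < 1e-12 after 5 iterations
sag = a·(cosh(S/(2a)) − 1) = 30.772573·(cosh(1.296837) − 1) = 29.712503
T_max/T_min = cosh(S/(2a)) = 1.965551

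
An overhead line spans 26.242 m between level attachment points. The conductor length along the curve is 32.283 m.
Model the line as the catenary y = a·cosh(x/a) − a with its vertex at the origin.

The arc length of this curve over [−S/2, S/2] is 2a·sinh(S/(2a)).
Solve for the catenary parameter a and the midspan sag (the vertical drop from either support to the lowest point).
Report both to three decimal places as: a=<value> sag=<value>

seed: a₀ = √(S³/(24(L−S))) = √(26.242³/(24·6.041)) = 11.164399
iter 1: u=1.175254  f(a)=+4.312e-01  f'(a)=-1.239e+00  a ← 11.164399 − (+4.312e-01/-1.239e+00) = 11.512345
iter 2: u=1.139733  f(a)=+2.098e-02  f'(a)=-1.121e+00  a ← 11.512345 − (+2.098e-02/-1.121e+00) = 11.531054
iter 3: u=1.137884  f(a)=+5.528e-05  f'(a)=-1.115e+00  a ← 11.531054 − (+5.528e-05/-1.115e+00) = 11.531103
iter 4: u=1.137879  f(a)=+3.861e-10  f'(a)=-1.115e+00  a ← 11.531103 − (+3.861e-10/-1.115e+00) = 11.531103
iter 5: u=1.137879  f(a)=+7.105e-15  f'(a)=-1.115e+00  a ← 11.531103 − (+7.105e-15/-1.115e+00) = 11.531103
converged: |Δa| < 1e-12 after 5 iterations
sag = a·(cosh(S/(2a)) − 1) = 11.531103·(cosh(1.137879) − 1) = 8.306093
T_max/T_min = cosh(S/(2a)) = 1.720321

a=11.531 sag=8.306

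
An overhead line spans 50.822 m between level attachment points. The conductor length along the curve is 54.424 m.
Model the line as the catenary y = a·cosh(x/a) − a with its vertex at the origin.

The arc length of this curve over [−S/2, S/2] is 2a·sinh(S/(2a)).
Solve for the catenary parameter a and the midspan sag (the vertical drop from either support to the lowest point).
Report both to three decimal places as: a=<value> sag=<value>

seed: a₀ = √(S³/(24(L−S))) = √(50.822³/(24·3.602)) = 38.967285
iter 1: u=0.652111  f(a)=+7.737e-02  f'(a)=-1.929e-01  a ← 38.967285 − (+7.737e-02/-1.929e-01) = 39.368454
iter 2: u=0.645466  f(a)=+1.211e-03  f'(a)=-1.869e-01  a ← 39.368454 − (+1.211e-03/-1.869e-01) = 39.374935
iter 3: u=0.645360  f(a)=+3.072e-07  f'(a)=-1.868e-01  a ← 39.374935 − (+3.072e-07/-1.868e-01) = 39.374936
iter 4: u=0.645360  f(a)=+2.842e-14  f'(a)=-1.868e-01  a ← 39.374936 − (+2.842e-14/-1.868e-01) = 39.374936
converged: |Δa| < 1e-12 after 4 iterations
sag = a·(cosh(S/(2a)) − 1) = 39.374936·(cosh(0.645360) − 1) = 8.488187
T_max/T_min = cosh(S/(2a)) = 1.215573

a=39.375 sag=8.488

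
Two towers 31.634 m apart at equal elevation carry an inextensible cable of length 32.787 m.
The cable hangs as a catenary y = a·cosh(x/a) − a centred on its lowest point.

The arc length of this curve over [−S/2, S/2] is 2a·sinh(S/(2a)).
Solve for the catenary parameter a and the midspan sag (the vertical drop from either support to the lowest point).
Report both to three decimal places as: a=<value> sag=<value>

seed: a₀ = √(S³/(24(L−S))) = √(31.634³/(24·1.153)) = 33.822904
iter 1: u=0.467642  f(a)=+1.267e-02  f'(a)=-6.968e-02  a ← 33.822904 − (+1.267e-02/-6.968e-02) = 34.004778
iter 2: u=0.465141  f(a)=+1.030e-04  f'(a)=-6.855e-02  a ← 34.004778 − (+1.030e-04/-6.855e-02) = 34.006280
iter 3: u=0.465120  f(a)=+6.917e-09  f'(a)=-6.854e-02  a ← 34.006280 − (+6.917e-09/-6.854e-02) = 34.006280
iter 4: u=0.465120  f(a)=+0.000e+00  f'(a)=-6.854e-02  a ← 34.006280 − (+0.000e+00/-6.854e-02) = 34.006280
converged: |Δa| < 1e-12 after 4 iterations
sag = a·(cosh(S/(2a)) − 1) = 34.006280·(cosh(0.465120) − 1) = 3.745196
T_max/T_min = cosh(S/(2a)) = 1.110132

a=34.006 sag=3.745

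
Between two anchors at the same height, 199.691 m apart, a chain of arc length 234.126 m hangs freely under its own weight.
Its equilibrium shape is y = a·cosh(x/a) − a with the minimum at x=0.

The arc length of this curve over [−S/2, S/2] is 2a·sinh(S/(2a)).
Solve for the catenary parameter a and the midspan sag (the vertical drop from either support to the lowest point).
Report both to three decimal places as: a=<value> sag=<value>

a=100.604 sag=53.749

seed: a₀ = √(S³/(24(L−S))) = √(199.691³/(24·34.435)) = 98.159440
iter 1: u=1.017177  f(a)=+1.826e+00  f'(a)=-7.769e-01  a ← 98.159440 − (+1.826e+00/-7.769e-01) = 100.509591
iter 2: u=0.993393  f(a)=+6.763e-02  f'(a)=-7.203e-01  a ← 100.509591 − (+6.763e-02/-7.203e-01) = 100.603480
iter 3: u=0.992466  f(a)=+1.007e-04  f'(a)=-7.182e-01  a ← 100.603480 − (+1.007e-04/-7.182e-01) = 100.603620
iter 4: u=0.992464  f(a)=+2.239e-10  f'(a)=-7.182e-01  a ← 100.603620 − (+2.239e-10/-7.182e-01) = 100.603620
iter 5: u=0.992464  f(a)=+0.000e+00  f'(a)=-7.182e-01  a ← 100.603620 − (+0.000e+00/-7.182e-01) = 100.603620
converged: |Δa| < 1e-12 after 5 iterations
sag = a·(cosh(S/(2a)) − 1) = 100.603620·(cosh(0.992464) − 1) = 53.749334
T_max/T_min = cosh(S/(2a)) = 1.534268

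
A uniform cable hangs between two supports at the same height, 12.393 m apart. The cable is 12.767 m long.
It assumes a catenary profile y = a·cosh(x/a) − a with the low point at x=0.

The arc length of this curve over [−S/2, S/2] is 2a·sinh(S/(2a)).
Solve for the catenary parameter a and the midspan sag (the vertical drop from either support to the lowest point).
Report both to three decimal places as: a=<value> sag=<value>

a=14.628 sag=1.332

seed: a₀ = √(S³/(24(L−S))) = √(12.393³/(24·0.374)) = 14.562075
iter 1: u=0.425523  f(a)=+3.401e-03  f'(a)=-5.230e-02  a ← 14.562075 − (+3.401e-03/-5.230e-02) = 14.627093
iter 2: u=0.423632  f(a)=+2.291e-05  f'(a)=-5.160e-02  a ← 14.627093 − (+2.291e-05/-5.160e-02) = 14.627537
iter 3: u=0.423619  f(a)=+1.056e-09  f'(a)=-5.160e-02  a ← 14.627537 − (+1.056e-09/-5.160e-02) = 14.627537
iter 4: u=0.423619  f(a)=+0.000e+00  f'(a)=-5.160e-02  a ← 14.627537 − (+0.000e+00/-5.160e-02) = 14.627537
converged: |Δa| < 1e-12 after 4 iterations
sag = a·(cosh(S/(2a)) − 1) = 14.627537·(cosh(0.423619) − 1) = 1.332222
T_max/T_min = cosh(S/(2a)) = 1.091076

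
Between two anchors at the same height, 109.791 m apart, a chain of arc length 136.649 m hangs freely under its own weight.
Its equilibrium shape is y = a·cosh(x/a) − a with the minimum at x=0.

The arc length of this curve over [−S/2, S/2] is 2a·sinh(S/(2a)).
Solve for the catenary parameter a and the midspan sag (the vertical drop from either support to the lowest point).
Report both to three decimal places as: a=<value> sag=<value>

seed: a₀ = √(S³/(24(L−S))) = √(109.791³/(24·26.858)) = 45.311418
iter 1: u=1.211516  f(a)=+2.041e+00  f'(a)=-1.369e+00  a ← 45.311418 − (+2.041e+00/-1.369e+00) = 46.802714
iter 2: u=1.172913  f(a)=+1.051e-01  f'(a)=-1.231e+00  a ← 46.802714 − (+1.051e-01/-1.231e+00) = 46.888088
iter 3: u=1.170777  f(a)=+3.122e-04  f'(a)=-1.224e+00  a ← 46.888088 − (+3.122e-04/-1.224e+00) = 46.888343
iter 4: u=1.170771  f(a)=+2.771e-09  f'(a)=-1.224e+00  a ← 46.888343 − (+2.771e-09/-1.224e+00) = 46.888343
iter 5: u=1.170771  f(a)=+2.842e-14  f'(a)=-1.224e+00  a ← 46.888343 − (+2.842e-14/-1.224e+00) = 46.888343
converged: |Δa| < 1e-12 after 5 iterations
sag = a·(cosh(S/(2a)) − 1) = 46.888343·(cosh(1.170771) − 1) = 35.977537
T_max/T_min = cosh(S/(2a)) = 1.767302

a=46.888 sag=35.978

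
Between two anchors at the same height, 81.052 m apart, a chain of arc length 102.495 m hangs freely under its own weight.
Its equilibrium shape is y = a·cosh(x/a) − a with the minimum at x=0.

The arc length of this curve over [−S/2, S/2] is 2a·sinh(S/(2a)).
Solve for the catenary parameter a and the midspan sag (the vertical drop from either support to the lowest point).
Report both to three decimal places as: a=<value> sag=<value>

a=33.372 sag=27.784

seed: a₀ = √(S³/(24(L−S))) = √(81.052³/(24·21.443)) = 32.166011
iter 1: u=1.259901  f(a)=+1.768e+00  f'(a)=-1.557e+00  a ← 32.166011 − (+1.768e+00/-1.557e+00) = 33.301103
iter 2: u=1.216957  f(a)=+9.788e-02  f'(a)=-1.389e+00  a ← 33.301103 − (+9.788e-02/-1.389e+00) = 33.371561
iter 3: u=1.214387  f(a)=+3.390e-04  f'(a)=-1.380e+00  a ← 33.371561 − (+3.390e-04/-1.380e+00) = 33.371807
iter 4: u=1.214378  f(a)=+4.098e-09  f'(a)=-1.380e+00  a ← 33.371807 − (+4.098e-09/-1.380e+00) = 33.371807
iter 5: u=1.214378  f(a)=+0.000e+00  f'(a)=-1.380e+00  a ← 33.371807 − (+0.000e+00/-1.380e+00) = 33.371807
converged: |Δa| < 1e-12 after 5 iterations
sag = a·(cosh(S/(2a)) − 1) = 33.371807·(cosh(1.214378) − 1) = 27.783600
T_max/T_min = cosh(S/(2a)) = 1.832547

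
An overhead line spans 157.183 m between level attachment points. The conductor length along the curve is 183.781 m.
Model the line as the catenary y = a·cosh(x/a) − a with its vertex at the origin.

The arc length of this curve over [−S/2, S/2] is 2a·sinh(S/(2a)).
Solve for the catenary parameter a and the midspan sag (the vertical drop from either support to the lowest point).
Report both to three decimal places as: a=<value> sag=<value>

seed: a₀ = √(S³/(24(L−S))) = √(157.183³/(24·26.598)) = 77.997063
iter 1: u=1.007621  f(a)=+1.383e+00  f'(a)=-7.538e-01  a ← 77.997063 − (+1.383e+00/-7.538e-01) = 79.832162
iter 2: u=0.984459  f(a)=+5.033e-02  f'(a)=-6.999e-01  a ← 79.832162 − (+5.033e-02/-6.999e-01) = 79.904069
iter 3: u=0.983573  f(a)=+7.218e-05  f'(a)=-6.979e-01  a ← 79.904069 − (+7.218e-05/-6.979e-01) = 79.904172
iter 4: u=0.983572  f(a)=+1.490e-10  f'(a)=-6.979e-01  a ← 79.904172 − (+1.490e-10/-6.979e-01) = 79.904172
iter 5: u=0.983572  f(a)=+2.842e-14  f'(a)=-6.979e-01  a ← 79.904172 − (+2.842e-14/-6.979e-01) = 79.904172
converged: |Δa| < 1e-12 after 5 iterations
sag = a·(cosh(S/(2a)) − 1) = 79.904172·(cosh(0.983572) − 1) = 41.868323
T_max/T_min = cosh(S/(2a)) = 1.523982

a=79.904 sag=41.868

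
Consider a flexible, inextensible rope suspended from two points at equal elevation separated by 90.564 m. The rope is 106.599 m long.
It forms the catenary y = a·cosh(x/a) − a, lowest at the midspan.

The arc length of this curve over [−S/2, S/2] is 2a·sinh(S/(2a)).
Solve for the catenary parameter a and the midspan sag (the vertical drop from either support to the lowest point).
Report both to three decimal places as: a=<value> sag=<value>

seed: a₀ = √(S³/(24(L−S))) = √(90.564³/(24·16.035)) = 43.933246
iter 1: u=1.030700  f(a)=+8.736e-01  f'(a)=-8.105e-01  a ← 43.933246 − (+8.736e-01/-8.105e-01) = 45.011070
iter 2: u=1.006019  f(a)=+3.318e-02  f'(a)=-7.500e-01  a ← 45.011070 − (+3.318e-02/-7.500e-01) = 45.055312
iter 3: u=1.005031  f(a)=+5.206e-05  f'(a)=-7.477e-01  a ← 45.055312 − (+5.206e-05/-7.477e-01) = 45.055381
iter 4: u=1.005030  f(a)=+1.286e-10  f'(a)=-7.476e-01  a ← 45.055381 − (+1.286e-10/-7.476e-01) = 45.055381
iter 5: u=1.005030  f(a)=-2.842e-14  f'(a)=-7.476e-01  a ← 45.055381 − (-2.842e-14/-7.476e-01) = 45.055381
converged: |Δa| < 1e-12 after 5 iterations
sag = a·(cosh(S/(2a)) − 1) = 45.055381·(cosh(1.005030) − 1) = 24.735908
T_max/T_min = cosh(S/(2a)) = 1.549011

a=45.055 sag=24.736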